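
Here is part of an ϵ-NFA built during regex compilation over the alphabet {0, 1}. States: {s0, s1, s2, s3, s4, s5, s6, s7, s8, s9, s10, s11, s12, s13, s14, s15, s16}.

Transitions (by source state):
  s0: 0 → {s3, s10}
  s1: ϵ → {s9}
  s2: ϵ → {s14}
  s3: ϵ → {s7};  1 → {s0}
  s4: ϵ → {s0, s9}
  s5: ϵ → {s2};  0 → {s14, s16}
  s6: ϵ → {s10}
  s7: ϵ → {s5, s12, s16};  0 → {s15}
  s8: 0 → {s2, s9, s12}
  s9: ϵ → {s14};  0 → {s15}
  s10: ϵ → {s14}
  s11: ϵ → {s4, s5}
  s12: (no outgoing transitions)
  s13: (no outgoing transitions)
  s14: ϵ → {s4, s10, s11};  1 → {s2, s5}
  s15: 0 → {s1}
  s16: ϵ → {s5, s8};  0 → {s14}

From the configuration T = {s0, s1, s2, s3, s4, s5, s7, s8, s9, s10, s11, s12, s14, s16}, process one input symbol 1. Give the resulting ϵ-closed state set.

s3 on 1 → {s0}.
s14 on 1 → {s2, s5}.
No 1-transition from s0, s1, s2, s4, s5, s7, s8, s9, s10, s11, s12, s16.
Union after reading 1: {s0, s2, s5}.
Now take the ϵ-closure:
From s2 via ϵ: add s14.
From s14 via ϵ: add s4, s10, s11.
From s4 via ϵ: add s9.
No new states can be added; the closed set is {s0, s2, s4, s5, s9, s10, s11, s14}.

{s0, s2, s4, s5, s9, s10, s11, s14}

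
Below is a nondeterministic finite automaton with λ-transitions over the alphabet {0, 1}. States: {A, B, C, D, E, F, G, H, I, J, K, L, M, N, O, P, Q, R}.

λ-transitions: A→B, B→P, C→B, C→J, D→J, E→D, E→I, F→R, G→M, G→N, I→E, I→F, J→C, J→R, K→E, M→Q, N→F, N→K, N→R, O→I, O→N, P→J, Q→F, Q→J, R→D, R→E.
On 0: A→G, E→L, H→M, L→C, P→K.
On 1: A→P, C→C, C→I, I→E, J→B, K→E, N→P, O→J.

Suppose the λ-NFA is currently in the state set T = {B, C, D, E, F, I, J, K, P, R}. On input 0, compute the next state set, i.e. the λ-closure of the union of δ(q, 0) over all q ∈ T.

E on 0 → {L}.
P on 0 → {K}.
No 0-transition from B, C, D, F, I, J, K, R.
Union after reading 0: {K, L}.
Now take the λ-closure:
From K via λ: add E.
From E via λ: add D, I.
From D via λ: add J.
From I via λ: add F.
From F via λ: add R.
From J via λ: add C.
From C via λ: add B.
From B via λ: add P.
No new states can be added; the closed set is {B, C, D, E, F, I, J, K, L, P, R}.

{B, C, D, E, F, I, J, K, L, P, R}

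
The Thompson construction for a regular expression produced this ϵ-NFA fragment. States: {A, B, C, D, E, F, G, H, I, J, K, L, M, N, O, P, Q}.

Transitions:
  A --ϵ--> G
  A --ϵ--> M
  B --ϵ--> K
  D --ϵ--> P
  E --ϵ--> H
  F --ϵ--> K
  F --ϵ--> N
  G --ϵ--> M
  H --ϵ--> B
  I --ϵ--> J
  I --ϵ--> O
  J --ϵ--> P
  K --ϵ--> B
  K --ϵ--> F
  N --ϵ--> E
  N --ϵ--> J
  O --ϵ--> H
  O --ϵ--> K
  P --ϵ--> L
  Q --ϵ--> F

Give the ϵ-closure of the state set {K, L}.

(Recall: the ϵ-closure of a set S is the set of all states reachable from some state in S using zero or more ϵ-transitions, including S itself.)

{B, E, F, H, J, K, L, N, P}

Start with {K, L}.
From K via ϵ: add B, F.
From F via ϵ: add N.
From N via ϵ: add E, J.
From E via ϵ: add H.
From J via ϵ: add P.
No new states can be added; the closed set is {B, E, F, H, J, K, L, N, P}.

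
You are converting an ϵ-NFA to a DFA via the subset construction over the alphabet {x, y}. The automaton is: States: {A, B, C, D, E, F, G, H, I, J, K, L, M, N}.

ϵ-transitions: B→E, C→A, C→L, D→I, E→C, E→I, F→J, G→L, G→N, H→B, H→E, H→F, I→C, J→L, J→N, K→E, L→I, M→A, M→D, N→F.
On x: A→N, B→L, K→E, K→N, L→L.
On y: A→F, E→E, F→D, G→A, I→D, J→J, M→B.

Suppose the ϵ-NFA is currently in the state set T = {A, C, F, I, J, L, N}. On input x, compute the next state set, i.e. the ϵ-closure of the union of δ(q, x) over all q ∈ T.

{A, C, F, I, J, L, N}

A on x → {N}.
L on x → {L}.
No x-transition from C, F, I, J, N.
Union after reading x: {L, N}.
Now take the ϵ-closure:
From L via ϵ: add I.
From N via ϵ: add F.
From F via ϵ: add J.
From I via ϵ: add C.
From C via ϵ: add A.
No new states can be added; the closed set is {A, C, F, I, J, L, N}.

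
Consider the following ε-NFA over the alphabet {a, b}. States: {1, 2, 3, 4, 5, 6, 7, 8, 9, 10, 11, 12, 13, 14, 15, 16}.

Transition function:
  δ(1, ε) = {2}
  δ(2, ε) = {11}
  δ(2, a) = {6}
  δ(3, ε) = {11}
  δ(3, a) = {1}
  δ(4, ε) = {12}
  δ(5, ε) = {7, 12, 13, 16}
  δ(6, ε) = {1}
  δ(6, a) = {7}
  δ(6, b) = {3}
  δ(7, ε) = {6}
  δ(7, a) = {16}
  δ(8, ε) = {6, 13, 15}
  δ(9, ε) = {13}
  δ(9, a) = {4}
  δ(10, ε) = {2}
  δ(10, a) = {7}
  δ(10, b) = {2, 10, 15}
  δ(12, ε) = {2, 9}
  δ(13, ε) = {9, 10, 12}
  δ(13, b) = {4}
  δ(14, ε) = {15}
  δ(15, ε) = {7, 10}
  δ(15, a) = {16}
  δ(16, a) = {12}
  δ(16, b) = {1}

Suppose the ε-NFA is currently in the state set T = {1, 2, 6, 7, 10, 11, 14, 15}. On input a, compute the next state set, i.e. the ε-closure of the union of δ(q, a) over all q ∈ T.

2 on a → {6}.
6 on a → {7}.
7 on a → {16}.
10 on a → {7}.
15 on a → {16}.
No a-transition from 1, 11, 14.
Union after reading a: {6, 7, 16}.
Now take the ε-closure:
From 6 via ε: add 1.
From 1 via ε: add 2.
From 2 via ε: add 11.
No new states can be added; the closed set is {1, 2, 6, 7, 11, 16}.

{1, 2, 6, 7, 11, 16}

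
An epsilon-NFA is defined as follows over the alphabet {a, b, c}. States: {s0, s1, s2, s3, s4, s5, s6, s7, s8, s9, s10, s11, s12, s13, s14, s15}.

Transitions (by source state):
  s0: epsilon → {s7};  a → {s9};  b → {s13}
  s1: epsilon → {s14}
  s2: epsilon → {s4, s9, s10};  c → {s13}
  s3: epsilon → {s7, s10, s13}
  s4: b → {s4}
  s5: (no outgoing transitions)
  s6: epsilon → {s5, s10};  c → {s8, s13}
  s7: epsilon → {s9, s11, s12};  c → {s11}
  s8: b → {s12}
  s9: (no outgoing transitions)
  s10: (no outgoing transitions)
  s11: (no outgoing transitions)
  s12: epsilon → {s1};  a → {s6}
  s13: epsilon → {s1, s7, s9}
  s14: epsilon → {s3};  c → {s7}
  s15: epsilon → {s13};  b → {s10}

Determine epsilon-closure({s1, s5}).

{s1, s3, s5, s7, s9, s10, s11, s12, s13, s14}

Start with {s1, s5}.
From s1 via epsilon: add s14.
From s14 via epsilon: add s3.
From s3 via epsilon: add s7, s10, s13.
From s7 via epsilon: add s9, s11, s12.
No new states can be added; the closed set is {s1, s3, s5, s7, s9, s10, s11, s12, s13, s14}.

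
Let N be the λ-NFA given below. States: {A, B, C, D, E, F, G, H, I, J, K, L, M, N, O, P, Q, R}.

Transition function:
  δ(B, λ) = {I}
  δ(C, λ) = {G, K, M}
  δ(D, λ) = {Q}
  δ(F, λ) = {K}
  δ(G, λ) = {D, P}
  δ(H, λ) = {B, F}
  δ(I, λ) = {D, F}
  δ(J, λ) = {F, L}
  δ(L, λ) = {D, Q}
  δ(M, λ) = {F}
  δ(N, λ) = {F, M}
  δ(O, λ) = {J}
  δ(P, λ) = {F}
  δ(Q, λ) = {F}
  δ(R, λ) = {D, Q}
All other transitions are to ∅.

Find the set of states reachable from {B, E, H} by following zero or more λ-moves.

{B, D, E, F, H, I, K, Q}

Start with {B, E, H}.
From B via λ: add I.
From H via λ: add F.
From F via λ: add K.
From I via λ: add D.
From D via λ: add Q.
No new states can be added; the closed set is {B, D, E, F, H, I, K, Q}.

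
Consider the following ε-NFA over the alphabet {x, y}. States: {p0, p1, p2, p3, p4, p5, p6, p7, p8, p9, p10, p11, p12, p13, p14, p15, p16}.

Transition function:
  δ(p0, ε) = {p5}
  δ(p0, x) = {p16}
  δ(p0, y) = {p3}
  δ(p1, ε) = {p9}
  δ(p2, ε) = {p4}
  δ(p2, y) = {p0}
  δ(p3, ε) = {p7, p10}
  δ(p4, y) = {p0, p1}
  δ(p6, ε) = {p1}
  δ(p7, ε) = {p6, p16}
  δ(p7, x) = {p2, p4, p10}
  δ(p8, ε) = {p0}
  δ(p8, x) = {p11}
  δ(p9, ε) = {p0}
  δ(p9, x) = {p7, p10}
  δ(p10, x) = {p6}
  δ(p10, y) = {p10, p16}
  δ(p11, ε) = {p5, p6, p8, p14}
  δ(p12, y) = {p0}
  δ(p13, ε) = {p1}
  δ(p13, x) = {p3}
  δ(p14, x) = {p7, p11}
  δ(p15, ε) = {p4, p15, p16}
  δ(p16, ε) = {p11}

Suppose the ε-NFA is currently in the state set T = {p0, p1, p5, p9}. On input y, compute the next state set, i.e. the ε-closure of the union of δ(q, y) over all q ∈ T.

{p0, p1, p3, p5, p6, p7, p8, p9, p10, p11, p14, p16}

p0 on y → {p3}.
No y-transition from p1, p5, p9.
Union after reading y: {p3}.
Now take the ε-closure:
From p3 via ε: add p7, p10.
From p7 via ε: add p6, p16.
From p6 via ε: add p1.
From p16 via ε: add p11.
From p1 via ε: add p9.
From p11 via ε: add p5, p8, p14.
From p8 via ε: add p0.
No new states can be added; the closed set is {p0, p1, p3, p5, p6, p7, p8, p9, p10, p11, p14, p16}.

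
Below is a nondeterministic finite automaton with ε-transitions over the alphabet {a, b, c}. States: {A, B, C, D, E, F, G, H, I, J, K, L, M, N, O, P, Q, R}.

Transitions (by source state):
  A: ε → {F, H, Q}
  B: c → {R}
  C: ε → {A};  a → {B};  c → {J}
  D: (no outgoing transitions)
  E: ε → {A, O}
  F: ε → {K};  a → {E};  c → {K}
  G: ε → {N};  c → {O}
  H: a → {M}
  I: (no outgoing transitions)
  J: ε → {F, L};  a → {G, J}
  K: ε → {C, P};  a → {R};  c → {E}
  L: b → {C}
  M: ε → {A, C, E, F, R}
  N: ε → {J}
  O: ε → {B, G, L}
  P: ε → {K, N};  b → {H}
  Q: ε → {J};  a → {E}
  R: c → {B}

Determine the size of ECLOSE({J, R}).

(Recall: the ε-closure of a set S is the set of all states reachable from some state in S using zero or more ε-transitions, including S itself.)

Start with {J, R}.
From J via ε: add F, L.
From F via ε: add K.
From K via ε: add C, P.
From C via ε: add A.
From P via ε: add N.
From A via ε: add H, Q.
ε-closure = {A, C, F, H, J, K, L, N, P, Q, R}, which has 11 states.

11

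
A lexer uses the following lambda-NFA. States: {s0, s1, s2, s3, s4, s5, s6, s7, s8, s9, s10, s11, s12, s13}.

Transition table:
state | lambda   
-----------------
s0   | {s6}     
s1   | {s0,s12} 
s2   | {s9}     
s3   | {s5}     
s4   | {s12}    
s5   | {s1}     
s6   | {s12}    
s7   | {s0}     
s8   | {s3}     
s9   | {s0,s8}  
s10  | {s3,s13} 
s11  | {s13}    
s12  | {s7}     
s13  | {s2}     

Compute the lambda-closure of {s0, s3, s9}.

Start with {s0, s3, s9}.
From s0 via lambda: add s6.
From s3 via lambda: add s5.
From s9 via lambda: add s8.
From s5 via lambda: add s1.
From s6 via lambda: add s12.
From s12 via lambda: add s7.
No new states can be added; the closed set is {s0, s1, s3, s5, s6, s7, s8, s9, s12}.

{s0, s1, s3, s5, s6, s7, s8, s9, s12}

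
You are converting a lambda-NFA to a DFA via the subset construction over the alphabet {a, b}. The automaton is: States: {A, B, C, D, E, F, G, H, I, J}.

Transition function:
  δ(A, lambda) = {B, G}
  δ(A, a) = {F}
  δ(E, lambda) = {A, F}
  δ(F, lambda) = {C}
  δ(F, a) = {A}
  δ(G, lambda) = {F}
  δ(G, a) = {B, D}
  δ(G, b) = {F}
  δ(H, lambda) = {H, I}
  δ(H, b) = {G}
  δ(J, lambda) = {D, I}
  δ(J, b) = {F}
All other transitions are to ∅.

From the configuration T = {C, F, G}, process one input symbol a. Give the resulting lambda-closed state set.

F on a → {A}.
G on a → {B, D}.
No a-transition from C.
Union after reading a: {A, B, D}.
Now take the lambda-closure:
From A via lambda: add G.
From G via lambda: add F.
From F via lambda: add C.
No new states can be added; the closed set is {A, B, C, D, F, G}.

{A, B, C, D, F, G}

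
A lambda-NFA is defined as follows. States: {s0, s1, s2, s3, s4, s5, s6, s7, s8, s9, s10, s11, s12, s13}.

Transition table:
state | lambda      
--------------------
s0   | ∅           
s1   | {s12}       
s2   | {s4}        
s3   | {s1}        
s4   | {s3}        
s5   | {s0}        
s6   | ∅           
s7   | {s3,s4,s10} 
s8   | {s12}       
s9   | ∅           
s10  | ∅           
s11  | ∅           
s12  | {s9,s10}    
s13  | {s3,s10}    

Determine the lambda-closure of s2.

Start with {s2}.
From s2 via lambda: add s4.
From s4 via lambda: add s3.
From s3 via lambda: add s1.
From s1 via lambda: add s12.
From s12 via lambda: add s9, s10.
No new states can be added; the closed set is {s1, s2, s3, s4, s9, s10, s12}.

{s1, s2, s3, s4, s9, s10, s12}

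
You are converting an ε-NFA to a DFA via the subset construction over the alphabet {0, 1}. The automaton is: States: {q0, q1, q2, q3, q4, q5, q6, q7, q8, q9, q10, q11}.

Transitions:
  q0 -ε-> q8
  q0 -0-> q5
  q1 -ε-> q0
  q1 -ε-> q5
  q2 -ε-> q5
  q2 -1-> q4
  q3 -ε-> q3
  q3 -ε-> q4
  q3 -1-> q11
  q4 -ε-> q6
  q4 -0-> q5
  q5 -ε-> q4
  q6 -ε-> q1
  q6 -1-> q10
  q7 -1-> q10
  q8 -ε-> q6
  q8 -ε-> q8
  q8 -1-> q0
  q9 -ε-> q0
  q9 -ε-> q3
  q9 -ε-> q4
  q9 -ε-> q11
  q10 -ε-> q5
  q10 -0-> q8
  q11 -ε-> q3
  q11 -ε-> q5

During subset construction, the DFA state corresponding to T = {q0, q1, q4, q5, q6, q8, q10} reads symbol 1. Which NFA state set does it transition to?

q6 on 1 → {q10}.
q8 on 1 → {q0}.
No 1-transition from q0, q1, q4, q5, q10.
Union after reading 1: {q0, q10}.
Now take the ε-closure:
From q0 via ε: add q8.
From q10 via ε: add q5.
From q5 via ε: add q4.
From q8 via ε: add q6.
From q6 via ε: add q1.
No new states can be added; the closed set is {q0, q1, q4, q5, q6, q8, q10}.

{q0, q1, q4, q5, q6, q8, q10}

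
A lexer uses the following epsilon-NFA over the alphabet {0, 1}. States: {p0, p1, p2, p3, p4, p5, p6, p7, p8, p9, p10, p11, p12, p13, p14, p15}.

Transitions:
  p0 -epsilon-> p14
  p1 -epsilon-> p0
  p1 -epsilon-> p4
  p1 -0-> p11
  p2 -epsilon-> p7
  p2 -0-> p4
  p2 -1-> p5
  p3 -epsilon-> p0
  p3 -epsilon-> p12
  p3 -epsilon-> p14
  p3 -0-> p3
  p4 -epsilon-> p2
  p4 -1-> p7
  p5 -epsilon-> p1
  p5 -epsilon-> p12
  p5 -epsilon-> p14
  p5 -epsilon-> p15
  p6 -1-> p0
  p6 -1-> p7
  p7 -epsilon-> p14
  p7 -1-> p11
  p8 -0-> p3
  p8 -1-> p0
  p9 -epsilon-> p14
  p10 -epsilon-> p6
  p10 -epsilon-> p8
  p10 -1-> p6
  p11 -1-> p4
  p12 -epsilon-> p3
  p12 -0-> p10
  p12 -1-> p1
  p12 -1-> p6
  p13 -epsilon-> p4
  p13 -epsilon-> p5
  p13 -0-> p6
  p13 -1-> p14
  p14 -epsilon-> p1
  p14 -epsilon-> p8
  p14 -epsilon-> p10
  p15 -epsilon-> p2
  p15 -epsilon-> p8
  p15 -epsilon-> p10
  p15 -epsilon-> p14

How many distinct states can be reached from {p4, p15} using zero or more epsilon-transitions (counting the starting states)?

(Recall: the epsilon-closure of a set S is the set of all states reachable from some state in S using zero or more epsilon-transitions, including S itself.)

Start with {p4, p15}.
From p4 via epsilon: add p2.
From p15 via epsilon: add p8, p10, p14.
From p2 via epsilon: add p7.
From p10 via epsilon: add p6.
From p14 via epsilon: add p1.
From p1 via epsilon: add p0.
epsilon-closure = {p0, p1, p2, p4, p6, p7, p8, p10, p14, p15}, which has 10 states.

10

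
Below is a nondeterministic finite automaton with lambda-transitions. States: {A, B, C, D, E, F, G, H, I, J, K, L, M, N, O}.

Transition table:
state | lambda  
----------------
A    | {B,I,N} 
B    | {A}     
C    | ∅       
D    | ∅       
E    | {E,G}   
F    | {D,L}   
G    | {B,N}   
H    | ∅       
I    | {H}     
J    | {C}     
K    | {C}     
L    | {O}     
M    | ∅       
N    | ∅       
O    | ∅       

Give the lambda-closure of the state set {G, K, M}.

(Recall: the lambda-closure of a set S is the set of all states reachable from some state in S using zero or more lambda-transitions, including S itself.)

Start with {G, K, M}.
From G via lambda: add B, N.
From K via lambda: add C.
From B via lambda: add A.
From A via lambda: add I.
From I via lambda: add H.
No new states can be added; the closed set is {A, B, C, G, H, I, K, M, N}.

{A, B, C, G, H, I, K, M, N}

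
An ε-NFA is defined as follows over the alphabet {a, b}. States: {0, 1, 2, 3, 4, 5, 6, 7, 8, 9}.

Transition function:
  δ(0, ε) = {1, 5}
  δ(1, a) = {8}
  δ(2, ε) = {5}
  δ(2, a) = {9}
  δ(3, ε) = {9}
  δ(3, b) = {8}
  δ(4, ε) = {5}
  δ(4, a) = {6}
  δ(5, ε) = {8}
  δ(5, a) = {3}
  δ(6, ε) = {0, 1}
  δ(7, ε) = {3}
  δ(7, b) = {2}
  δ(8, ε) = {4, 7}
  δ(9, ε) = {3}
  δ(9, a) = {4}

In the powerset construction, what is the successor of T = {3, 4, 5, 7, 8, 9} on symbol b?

{2, 3, 4, 5, 7, 8, 9}

3 on b → {8}.
7 on b → {2}.
No b-transition from 4, 5, 8, 9.
Union after reading b: {2, 8}.
Now take the ε-closure:
From 2 via ε: add 5.
From 8 via ε: add 4, 7.
From 7 via ε: add 3.
From 3 via ε: add 9.
No new states can be added; the closed set is {2, 3, 4, 5, 7, 8, 9}.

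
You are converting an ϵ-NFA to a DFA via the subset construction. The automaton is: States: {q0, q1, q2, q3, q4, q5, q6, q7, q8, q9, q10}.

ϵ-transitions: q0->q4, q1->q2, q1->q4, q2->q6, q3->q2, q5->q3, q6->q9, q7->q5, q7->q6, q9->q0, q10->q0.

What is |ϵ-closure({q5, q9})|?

7

Start with {q5, q9}.
From q5 via ϵ: add q3.
From q9 via ϵ: add q0.
From q0 via ϵ: add q4.
From q3 via ϵ: add q2.
From q2 via ϵ: add q6.
ϵ-closure = {q0, q2, q3, q4, q5, q6, q9}, which has 7 states.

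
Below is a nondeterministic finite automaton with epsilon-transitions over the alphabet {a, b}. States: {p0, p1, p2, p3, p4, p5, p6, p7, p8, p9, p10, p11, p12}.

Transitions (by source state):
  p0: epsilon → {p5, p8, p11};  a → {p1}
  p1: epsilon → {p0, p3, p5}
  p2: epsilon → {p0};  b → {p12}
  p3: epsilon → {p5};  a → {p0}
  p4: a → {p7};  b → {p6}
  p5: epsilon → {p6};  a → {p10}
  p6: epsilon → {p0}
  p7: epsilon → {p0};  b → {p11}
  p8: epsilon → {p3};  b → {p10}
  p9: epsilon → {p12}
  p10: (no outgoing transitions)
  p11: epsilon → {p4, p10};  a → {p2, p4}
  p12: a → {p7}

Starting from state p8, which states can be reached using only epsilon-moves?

Start with {p8}.
From p8 via epsilon: add p3.
From p3 via epsilon: add p5.
From p5 via epsilon: add p6.
From p6 via epsilon: add p0.
From p0 via epsilon: add p11.
From p11 via epsilon: add p4, p10.
No new states can be added; the closed set is {p0, p3, p4, p5, p6, p8, p10, p11}.

{p0, p3, p4, p5, p6, p8, p10, p11}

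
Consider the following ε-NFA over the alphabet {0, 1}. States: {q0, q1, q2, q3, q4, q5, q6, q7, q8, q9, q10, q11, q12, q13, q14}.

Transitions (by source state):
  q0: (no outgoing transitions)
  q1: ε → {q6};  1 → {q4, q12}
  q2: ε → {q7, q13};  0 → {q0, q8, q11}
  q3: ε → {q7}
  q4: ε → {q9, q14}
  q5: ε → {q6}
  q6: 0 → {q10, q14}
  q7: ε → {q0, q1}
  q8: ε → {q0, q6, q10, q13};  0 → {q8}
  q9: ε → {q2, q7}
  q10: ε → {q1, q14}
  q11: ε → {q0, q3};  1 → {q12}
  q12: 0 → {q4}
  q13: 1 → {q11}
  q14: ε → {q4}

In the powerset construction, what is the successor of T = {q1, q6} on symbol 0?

q6 on 0 → {q10, q14}.
No 0-transition from q1.
Union after reading 0: {q10, q14}.
Now take the ε-closure:
From q10 via ε: add q1.
From q14 via ε: add q4.
From q1 via ε: add q6.
From q4 via ε: add q9.
From q9 via ε: add q2, q7.
From q2 via ε: add q13.
From q7 via ε: add q0.
No new states can be added; the closed set is {q0, q1, q2, q4, q6, q7, q9, q10, q13, q14}.

{q0, q1, q2, q4, q6, q7, q9, q10, q13, q14}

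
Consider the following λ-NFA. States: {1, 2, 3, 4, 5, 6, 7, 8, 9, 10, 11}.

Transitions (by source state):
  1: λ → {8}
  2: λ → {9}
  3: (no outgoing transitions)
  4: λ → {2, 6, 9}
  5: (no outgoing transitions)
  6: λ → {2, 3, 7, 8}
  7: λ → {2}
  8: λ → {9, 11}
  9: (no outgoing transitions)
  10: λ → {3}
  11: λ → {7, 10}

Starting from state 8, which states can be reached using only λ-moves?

{2, 3, 7, 8, 9, 10, 11}

Start with {8}.
From 8 via λ: add 9, 11.
From 11 via λ: add 7, 10.
From 7 via λ: add 2.
From 10 via λ: add 3.
No new states can be added; the closed set is {2, 3, 7, 8, 9, 10, 11}.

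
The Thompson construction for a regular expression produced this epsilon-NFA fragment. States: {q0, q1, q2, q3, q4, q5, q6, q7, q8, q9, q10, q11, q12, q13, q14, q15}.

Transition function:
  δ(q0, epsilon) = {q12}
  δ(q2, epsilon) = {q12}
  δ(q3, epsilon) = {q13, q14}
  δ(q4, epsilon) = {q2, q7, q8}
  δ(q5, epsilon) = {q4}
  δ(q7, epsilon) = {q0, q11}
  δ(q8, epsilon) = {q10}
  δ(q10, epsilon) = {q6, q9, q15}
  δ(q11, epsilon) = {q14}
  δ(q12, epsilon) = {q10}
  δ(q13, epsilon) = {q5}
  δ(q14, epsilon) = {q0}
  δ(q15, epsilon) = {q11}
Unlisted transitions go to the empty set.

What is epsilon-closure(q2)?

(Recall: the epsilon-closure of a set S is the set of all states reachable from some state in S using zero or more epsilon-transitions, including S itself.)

{q0, q2, q6, q9, q10, q11, q12, q14, q15}

Start with {q2}.
From q2 via epsilon: add q12.
From q12 via epsilon: add q10.
From q10 via epsilon: add q6, q9, q15.
From q15 via epsilon: add q11.
From q11 via epsilon: add q14.
From q14 via epsilon: add q0.
No new states can be added; the closed set is {q0, q2, q6, q9, q10, q11, q12, q14, q15}.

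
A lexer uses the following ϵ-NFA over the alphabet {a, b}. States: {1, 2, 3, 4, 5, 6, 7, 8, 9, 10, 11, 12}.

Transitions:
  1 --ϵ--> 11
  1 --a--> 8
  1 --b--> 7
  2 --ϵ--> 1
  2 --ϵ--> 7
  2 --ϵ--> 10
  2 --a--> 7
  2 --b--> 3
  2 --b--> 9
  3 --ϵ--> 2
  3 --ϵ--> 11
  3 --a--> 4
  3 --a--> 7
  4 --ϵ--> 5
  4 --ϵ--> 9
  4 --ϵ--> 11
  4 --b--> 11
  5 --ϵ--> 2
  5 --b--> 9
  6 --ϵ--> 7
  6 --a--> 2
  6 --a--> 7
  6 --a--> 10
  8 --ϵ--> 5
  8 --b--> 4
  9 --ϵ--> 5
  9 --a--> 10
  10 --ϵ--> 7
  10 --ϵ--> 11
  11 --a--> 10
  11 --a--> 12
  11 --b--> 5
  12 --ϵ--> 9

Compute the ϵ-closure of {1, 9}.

Start with {1, 9}.
From 1 via ϵ: add 11.
From 9 via ϵ: add 5.
From 5 via ϵ: add 2.
From 2 via ϵ: add 7, 10.
No new states can be added; the closed set is {1, 2, 5, 7, 9, 10, 11}.

{1, 2, 5, 7, 9, 10, 11}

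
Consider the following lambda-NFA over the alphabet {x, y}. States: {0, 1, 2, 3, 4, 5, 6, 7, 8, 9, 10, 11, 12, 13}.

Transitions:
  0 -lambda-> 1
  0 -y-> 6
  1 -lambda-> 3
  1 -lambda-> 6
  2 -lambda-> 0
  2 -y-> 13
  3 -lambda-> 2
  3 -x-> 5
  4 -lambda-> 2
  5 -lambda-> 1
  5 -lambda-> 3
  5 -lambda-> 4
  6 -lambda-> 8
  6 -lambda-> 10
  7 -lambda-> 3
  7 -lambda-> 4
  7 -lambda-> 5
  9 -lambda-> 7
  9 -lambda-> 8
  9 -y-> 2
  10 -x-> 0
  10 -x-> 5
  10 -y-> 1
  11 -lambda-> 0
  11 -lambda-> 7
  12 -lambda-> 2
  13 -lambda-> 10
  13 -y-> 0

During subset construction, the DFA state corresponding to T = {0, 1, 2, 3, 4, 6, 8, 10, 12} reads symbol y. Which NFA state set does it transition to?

0 on y → {6}.
2 on y → {13}.
10 on y → {1}.
No y-transition from 1, 3, 4, 6, 8, 12.
Union after reading y: {1, 6, 13}.
Now take the lambda-closure:
From 1 via lambda: add 3.
From 6 via lambda: add 8, 10.
From 3 via lambda: add 2.
From 2 via lambda: add 0.
No new states can be added; the closed set is {0, 1, 2, 3, 6, 8, 10, 13}.

{0, 1, 2, 3, 6, 8, 10, 13}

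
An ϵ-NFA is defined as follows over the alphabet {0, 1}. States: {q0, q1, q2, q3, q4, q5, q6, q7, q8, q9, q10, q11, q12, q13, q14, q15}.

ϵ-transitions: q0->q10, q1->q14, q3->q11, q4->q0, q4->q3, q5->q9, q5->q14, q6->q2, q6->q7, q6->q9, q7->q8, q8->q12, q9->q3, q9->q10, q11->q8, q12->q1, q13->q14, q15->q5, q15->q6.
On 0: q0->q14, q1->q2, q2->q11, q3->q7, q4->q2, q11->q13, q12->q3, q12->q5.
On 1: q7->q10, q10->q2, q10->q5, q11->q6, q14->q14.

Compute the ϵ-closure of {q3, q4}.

Start with {q3, q4}.
From q3 via ϵ: add q11.
From q4 via ϵ: add q0.
From q0 via ϵ: add q10.
From q11 via ϵ: add q8.
From q8 via ϵ: add q12.
From q12 via ϵ: add q1.
From q1 via ϵ: add q14.
No new states can be added; the closed set is {q0, q1, q3, q4, q8, q10, q11, q12, q14}.

{q0, q1, q3, q4, q8, q10, q11, q12, q14}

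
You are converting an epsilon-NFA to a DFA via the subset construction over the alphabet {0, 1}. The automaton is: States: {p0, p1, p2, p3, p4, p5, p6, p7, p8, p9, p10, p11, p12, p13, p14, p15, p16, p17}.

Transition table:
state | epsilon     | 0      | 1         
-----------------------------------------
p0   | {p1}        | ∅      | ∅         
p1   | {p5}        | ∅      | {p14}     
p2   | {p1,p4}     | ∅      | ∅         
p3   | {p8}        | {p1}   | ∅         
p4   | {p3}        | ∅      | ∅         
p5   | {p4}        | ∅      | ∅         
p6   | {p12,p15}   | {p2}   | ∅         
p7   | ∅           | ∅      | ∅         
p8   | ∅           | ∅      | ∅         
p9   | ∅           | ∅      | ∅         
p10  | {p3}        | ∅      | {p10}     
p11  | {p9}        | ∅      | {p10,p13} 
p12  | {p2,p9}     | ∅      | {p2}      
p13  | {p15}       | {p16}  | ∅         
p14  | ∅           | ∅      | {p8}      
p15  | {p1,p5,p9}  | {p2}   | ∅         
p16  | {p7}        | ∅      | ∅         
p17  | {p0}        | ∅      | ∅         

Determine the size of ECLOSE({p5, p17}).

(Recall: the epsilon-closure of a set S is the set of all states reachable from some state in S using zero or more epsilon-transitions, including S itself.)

Start with {p5, p17}.
From p5 via epsilon: add p4.
From p17 via epsilon: add p0.
From p0 via epsilon: add p1.
From p4 via epsilon: add p3.
From p3 via epsilon: add p8.
epsilon-closure = {p0, p1, p3, p4, p5, p8, p17}, which has 7 states.

7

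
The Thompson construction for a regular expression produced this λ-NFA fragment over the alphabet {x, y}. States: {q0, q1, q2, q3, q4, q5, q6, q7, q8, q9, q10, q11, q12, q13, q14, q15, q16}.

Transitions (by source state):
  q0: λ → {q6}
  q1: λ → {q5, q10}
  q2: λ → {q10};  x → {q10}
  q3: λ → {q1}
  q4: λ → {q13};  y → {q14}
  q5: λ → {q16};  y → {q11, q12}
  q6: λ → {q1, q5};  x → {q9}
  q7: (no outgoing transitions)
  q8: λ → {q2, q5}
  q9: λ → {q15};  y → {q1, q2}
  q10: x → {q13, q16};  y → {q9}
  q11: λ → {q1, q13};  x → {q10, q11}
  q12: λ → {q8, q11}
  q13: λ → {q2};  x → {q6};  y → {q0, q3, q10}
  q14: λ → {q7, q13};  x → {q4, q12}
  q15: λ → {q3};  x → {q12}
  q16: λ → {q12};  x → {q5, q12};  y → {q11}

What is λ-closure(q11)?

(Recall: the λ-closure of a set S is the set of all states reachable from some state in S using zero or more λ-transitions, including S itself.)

Start with {q11}.
From q11 via λ: add q1, q13.
From q1 via λ: add q5, q10.
From q13 via λ: add q2.
From q5 via λ: add q16.
From q16 via λ: add q12.
From q12 via λ: add q8.
No new states can be added; the closed set is {q1, q2, q5, q8, q10, q11, q12, q13, q16}.

{q1, q2, q5, q8, q10, q11, q12, q13, q16}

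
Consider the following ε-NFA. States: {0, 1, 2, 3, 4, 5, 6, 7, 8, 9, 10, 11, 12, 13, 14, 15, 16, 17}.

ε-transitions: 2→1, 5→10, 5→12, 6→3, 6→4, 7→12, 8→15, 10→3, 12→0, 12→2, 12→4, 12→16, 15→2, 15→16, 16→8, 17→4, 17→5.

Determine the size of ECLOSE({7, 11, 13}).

11

Start with {7, 11, 13}.
From 7 via ε: add 12.
From 12 via ε: add 0, 2, 4, 16.
From 2 via ε: add 1.
From 16 via ε: add 8.
From 8 via ε: add 15.
ε-closure = {0, 1, 2, 4, 7, 8, 11, 12, 13, 15, 16}, which has 11 states.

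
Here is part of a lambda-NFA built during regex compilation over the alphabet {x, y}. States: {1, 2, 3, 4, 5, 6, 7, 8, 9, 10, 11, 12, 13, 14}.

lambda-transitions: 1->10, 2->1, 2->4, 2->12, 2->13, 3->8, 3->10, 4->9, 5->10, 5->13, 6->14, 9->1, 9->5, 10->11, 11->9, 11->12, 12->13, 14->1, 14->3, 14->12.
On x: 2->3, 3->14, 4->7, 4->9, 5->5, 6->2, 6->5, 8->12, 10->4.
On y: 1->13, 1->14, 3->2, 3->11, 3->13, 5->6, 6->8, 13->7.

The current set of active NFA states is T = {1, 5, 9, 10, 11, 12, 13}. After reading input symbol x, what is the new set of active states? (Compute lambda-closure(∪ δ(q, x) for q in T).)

{1, 4, 5, 9, 10, 11, 12, 13}

5 on x → {5}.
10 on x → {4}.
No x-transition from 1, 9, 11, 12, 13.
Union after reading x: {4, 5}.
Now take the lambda-closure:
From 4 via lambda: add 9.
From 5 via lambda: add 10, 13.
From 9 via lambda: add 1.
From 10 via lambda: add 11.
From 11 via lambda: add 12.
No new states can be added; the closed set is {1, 4, 5, 9, 10, 11, 12, 13}.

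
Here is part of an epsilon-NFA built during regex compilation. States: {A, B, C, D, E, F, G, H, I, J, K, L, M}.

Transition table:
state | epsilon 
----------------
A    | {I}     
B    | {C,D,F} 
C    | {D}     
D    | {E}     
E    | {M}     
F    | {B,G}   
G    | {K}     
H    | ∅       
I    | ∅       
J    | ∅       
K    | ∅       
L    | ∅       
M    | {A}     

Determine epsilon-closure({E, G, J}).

{A, E, G, I, J, K, M}

Start with {E, G, J}.
From E via epsilon: add M.
From G via epsilon: add K.
From M via epsilon: add A.
From A via epsilon: add I.
No new states can be added; the closed set is {A, E, G, I, J, K, M}.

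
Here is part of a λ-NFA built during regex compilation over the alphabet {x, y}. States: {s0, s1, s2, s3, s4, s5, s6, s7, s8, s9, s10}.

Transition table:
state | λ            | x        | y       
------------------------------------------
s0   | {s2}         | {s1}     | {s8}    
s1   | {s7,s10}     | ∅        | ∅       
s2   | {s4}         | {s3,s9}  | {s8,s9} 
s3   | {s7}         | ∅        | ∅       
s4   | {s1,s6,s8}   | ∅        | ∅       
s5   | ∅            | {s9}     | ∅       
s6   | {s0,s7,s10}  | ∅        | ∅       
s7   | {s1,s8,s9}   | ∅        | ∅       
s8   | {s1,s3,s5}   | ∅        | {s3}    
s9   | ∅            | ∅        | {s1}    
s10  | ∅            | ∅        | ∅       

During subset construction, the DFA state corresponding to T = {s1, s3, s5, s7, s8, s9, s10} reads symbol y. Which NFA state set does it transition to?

{s1, s3, s5, s7, s8, s9, s10}

s8 on y → {s3}.
s9 on y → {s1}.
No y-transition from s1, s3, s5, s7, s10.
Union after reading y: {s1, s3}.
Now take the λ-closure:
From s1 via λ: add s7, s10.
From s7 via λ: add s8, s9.
From s8 via λ: add s5.
No new states can be added; the closed set is {s1, s3, s5, s7, s8, s9, s10}.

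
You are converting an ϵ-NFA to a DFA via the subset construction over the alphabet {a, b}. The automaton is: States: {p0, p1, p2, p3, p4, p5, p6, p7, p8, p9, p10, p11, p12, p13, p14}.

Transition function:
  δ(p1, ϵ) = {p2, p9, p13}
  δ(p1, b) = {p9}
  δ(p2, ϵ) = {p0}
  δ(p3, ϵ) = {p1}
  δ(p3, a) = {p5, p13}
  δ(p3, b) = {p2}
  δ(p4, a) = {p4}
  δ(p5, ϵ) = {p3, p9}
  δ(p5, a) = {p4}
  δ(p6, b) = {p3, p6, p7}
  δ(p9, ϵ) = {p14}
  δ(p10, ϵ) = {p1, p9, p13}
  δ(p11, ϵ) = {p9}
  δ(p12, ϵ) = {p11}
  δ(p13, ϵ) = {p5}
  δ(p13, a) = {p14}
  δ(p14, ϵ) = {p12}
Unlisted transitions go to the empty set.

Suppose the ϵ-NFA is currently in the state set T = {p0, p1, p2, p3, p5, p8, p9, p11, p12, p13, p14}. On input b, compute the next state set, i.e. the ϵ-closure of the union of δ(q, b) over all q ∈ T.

p1 on b → {p9}.
p3 on b → {p2}.
No b-transition from p0, p2, p5, p8, p9, p11, p12, p13, p14.
Union after reading b: {p2, p9}.
Now take the ϵ-closure:
From p2 via ϵ: add p0.
From p9 via ϵ: add p14.
From p14 via ϵ: add p12.
From p12 via ϵ: add p11.
No new states can be added; the closed set is {p0, p2, p9, p11, p12, p14}.

{p0, p2, p9, p11, p12, p14}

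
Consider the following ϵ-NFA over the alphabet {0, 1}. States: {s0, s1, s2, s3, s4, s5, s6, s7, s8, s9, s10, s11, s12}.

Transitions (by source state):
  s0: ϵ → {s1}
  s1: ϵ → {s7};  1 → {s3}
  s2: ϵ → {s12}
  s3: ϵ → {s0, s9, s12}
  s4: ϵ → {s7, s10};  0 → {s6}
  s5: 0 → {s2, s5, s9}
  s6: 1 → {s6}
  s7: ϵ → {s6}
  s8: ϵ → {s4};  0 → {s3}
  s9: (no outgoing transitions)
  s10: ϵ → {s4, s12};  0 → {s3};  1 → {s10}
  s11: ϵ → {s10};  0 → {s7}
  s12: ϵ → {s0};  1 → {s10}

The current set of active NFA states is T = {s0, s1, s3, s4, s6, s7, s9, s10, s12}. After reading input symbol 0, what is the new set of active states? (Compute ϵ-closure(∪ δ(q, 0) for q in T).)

s4 on 0 → {s6}.
s10 on 0 → {s3}.
No 0-transition from s0, s1, s3, s6, s7, s9, s12.
Union after reading 0: {s3, s6}.
Now take the ϵ-closure:
From s3 via ϵ: add s0, s9, s12.
From s0 via ϵ: add s1.
From s1 via ϵ: add s7.
No new states can be added; the closed set is {s0, s1, s3, s6, s7, s9, s12}.

{s0, s1, s3, s6, s7, s9, s12}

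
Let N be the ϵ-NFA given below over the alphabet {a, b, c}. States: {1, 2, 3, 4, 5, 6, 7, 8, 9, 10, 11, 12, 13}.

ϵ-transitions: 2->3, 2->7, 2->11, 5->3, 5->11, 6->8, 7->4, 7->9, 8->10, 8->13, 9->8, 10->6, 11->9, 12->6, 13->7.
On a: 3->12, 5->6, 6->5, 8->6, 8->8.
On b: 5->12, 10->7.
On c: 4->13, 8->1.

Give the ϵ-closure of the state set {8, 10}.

{4, 6, 7, 8, 9, 10, 13}

Start with {8, 10}.
From 8 via ϵ: add 13.
From 10 via ϵ: add 6.
From 13 via ϵ: add 7.
From 7 via ϵ: add 4, 9.
No new states can be added; the closed set is {4, 6, 7, 8, 9, 10, 13}.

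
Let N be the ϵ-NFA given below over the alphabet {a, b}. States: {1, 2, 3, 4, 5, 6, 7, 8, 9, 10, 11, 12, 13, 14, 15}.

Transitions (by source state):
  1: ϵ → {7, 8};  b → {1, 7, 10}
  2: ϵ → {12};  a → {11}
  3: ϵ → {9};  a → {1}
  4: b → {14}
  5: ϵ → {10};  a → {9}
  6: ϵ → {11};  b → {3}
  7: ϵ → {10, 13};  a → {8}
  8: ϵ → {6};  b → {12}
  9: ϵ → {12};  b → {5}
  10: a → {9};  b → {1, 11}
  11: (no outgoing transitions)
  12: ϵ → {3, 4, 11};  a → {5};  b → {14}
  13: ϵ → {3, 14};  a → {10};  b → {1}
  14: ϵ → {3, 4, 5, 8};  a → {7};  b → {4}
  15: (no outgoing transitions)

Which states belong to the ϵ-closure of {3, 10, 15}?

Start with {3, 10, 15}.
From 3 via ϵ: add 9.
From 9 via ϵ: add 12.
From 12 via ϵ: add 4, 11.
No new states can be added; the closed set is {3, 4, 9, 10, 11, 12, 15}.

{3, 4, 9, 10, 11, 12, 15}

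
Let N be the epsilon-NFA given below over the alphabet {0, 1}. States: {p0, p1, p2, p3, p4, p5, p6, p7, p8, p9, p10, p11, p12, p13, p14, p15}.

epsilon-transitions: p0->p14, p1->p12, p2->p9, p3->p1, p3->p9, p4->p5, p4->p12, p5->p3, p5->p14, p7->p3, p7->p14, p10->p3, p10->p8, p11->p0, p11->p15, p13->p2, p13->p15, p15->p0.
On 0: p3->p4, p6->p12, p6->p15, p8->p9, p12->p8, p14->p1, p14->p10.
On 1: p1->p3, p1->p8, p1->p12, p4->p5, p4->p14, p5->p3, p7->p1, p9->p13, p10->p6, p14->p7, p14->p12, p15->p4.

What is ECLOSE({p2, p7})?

Start with {p2, p7}.
From p2 via epsilon: add p9.
From p7 via epsilon: add p3, p14.
From p3 via epsilon: add p1.
From p1 via epsilon: add p12.
No new states can be added; the closed set is {p1, p2, p3, p7, p9, p12, p14}.

{p1, p2, p3, p7, p9, p12, p14}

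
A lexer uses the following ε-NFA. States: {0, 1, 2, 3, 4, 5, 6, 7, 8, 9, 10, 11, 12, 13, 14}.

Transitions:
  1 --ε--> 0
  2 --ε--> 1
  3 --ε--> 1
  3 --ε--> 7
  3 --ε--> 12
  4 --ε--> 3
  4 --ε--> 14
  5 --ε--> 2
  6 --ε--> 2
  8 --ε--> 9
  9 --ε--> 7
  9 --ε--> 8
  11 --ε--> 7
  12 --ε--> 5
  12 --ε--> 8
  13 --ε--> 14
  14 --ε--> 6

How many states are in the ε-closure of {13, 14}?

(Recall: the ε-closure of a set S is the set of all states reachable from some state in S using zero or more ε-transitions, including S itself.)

Start with {13, 14}.
From 14 via ε: add 6.
From 6 via ε: add 2.
From 2 via ε: add 1.
From 1 via ε: add 0.
ε-closure = {0, 1, 2, 6, 13, 14}, which has 6 states.

6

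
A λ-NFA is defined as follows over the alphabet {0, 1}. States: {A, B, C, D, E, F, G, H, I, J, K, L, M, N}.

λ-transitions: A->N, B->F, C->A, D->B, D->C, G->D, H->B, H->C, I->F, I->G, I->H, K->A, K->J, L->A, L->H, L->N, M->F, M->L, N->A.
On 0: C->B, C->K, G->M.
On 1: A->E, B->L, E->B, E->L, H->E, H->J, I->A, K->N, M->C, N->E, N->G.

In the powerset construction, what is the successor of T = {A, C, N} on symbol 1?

{A, B, C, D, E, F, G, N}

A on 1 → {E}.
N on 1 → {E, G}.
No 1-transition from C.
Union after reading 1: {E, G}.
Now take the λ-closure:
From G via λ: add D.
From D via λ: add B, C.
From B via λ: add F.
From C via λ: add A.
From A via λ: add N.
No new states can be added; the closed set is {A, B, C, D, E, F, G, N}.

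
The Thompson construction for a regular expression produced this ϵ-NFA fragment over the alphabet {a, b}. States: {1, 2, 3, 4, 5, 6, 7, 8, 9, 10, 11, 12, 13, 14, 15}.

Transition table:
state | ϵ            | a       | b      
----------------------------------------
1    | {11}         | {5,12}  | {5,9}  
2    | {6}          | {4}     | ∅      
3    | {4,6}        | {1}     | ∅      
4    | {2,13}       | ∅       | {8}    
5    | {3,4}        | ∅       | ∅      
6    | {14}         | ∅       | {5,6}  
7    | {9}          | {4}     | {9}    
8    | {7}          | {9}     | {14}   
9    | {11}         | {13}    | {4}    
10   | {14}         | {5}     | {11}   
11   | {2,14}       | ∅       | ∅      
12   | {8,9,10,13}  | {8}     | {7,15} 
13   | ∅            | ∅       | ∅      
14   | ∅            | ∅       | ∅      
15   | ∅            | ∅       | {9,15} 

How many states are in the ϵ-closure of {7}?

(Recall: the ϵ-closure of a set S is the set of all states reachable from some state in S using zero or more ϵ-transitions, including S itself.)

Start with {7}.
From 7 via ϵ: add 9.
From 9 via ϵ: add 11.
From 11 via ϵ: add 2, 14.
From 2 via ϵ: add 6.
ϵ-closure = {2, 6, 7, 9, 11, 14}, which has 6 states.

6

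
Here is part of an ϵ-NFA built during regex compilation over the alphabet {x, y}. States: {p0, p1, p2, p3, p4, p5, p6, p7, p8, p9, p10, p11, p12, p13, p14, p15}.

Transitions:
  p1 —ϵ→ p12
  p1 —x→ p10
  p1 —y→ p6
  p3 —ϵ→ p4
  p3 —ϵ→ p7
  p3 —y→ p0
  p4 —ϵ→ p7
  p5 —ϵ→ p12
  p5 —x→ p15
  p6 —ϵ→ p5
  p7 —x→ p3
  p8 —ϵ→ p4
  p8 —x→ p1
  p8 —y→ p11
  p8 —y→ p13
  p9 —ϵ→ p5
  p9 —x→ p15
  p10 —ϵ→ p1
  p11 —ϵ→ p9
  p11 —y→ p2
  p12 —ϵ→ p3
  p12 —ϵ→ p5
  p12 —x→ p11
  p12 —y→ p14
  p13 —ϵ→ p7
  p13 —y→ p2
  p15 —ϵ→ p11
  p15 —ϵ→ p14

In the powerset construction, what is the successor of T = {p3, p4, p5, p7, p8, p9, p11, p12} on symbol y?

p3 on y → {p0}.
p8 on y → {p11, p13}.
p11 on y → {p2}.
p12 on y → {p14}.
No y-transition from p4, p5, p7, p9.
Union after reading y: {p0, p2, p11, p13, p14}.
Now take the ϵ-closure:
From p11 via ϵ: add p9.
From p13 via ϵ: add p7.
From p9 via ϵ: add p5.
From p5 via ϵ: add p12.
From p12 via ϵ: add p3.
From p3 via ϵ: add p4.
No new states can be added; the closed set is {p0, p2, p3, p4, p5, p7, p9, p11, p12, p13, p14}.

{p0, p2, p3, p4, p5, p7, p9, p11, p12, p13, p14}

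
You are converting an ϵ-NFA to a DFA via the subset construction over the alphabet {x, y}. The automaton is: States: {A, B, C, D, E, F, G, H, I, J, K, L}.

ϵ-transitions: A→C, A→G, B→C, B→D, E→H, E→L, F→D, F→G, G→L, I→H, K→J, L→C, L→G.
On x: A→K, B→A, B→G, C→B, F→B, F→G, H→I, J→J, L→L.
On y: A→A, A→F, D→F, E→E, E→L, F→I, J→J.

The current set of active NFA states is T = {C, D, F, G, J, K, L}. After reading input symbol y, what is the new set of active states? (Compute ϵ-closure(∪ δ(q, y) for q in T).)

D on y → {F}.
F on y → {I}.
J on y → {J}.
No y-transition from C, G, K, L.
Union after reading y: {F, I, J}.
Now take the ϵ-closure:
From F via ϵ: add D, G.
From I via ϵ: add H.
From G via ϵ: add L.
From L via ϵ: add C.
No new states can be added; the closed set is {C, D, F, G, H, I, J, L}.

{C, D, F, G, H, I, J, L}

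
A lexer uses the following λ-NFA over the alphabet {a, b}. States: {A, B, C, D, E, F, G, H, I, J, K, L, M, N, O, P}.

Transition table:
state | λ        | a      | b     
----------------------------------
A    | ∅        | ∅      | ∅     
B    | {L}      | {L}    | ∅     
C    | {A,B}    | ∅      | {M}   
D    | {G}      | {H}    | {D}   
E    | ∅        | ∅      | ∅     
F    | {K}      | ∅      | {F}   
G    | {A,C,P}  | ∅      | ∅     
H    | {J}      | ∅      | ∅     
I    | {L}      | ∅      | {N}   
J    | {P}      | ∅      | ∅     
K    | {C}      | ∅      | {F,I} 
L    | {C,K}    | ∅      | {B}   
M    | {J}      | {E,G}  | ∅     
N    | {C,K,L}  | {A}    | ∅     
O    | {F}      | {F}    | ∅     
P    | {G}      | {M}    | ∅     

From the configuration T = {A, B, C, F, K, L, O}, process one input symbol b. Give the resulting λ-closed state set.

C on b → {M}.
F on b → {F}.
K on b → {F, I}.
L on b → {B}.
No b-transition from A, B, O.
Union after reading b: {B, F, I, M}.
Now take the λ-closure:
From B via λ: add L.
From F via λ: add K.
From M via λ: add J.
From J via λ: add P.
From K via λ: add C.
From C via λ: add A.
From P via λ: add G.
No new states can be added; the closed set is {A, B, C, F, G, I, J, K, L, M, P}.

{A, B, C, F, G, I, J, K, L, M, P}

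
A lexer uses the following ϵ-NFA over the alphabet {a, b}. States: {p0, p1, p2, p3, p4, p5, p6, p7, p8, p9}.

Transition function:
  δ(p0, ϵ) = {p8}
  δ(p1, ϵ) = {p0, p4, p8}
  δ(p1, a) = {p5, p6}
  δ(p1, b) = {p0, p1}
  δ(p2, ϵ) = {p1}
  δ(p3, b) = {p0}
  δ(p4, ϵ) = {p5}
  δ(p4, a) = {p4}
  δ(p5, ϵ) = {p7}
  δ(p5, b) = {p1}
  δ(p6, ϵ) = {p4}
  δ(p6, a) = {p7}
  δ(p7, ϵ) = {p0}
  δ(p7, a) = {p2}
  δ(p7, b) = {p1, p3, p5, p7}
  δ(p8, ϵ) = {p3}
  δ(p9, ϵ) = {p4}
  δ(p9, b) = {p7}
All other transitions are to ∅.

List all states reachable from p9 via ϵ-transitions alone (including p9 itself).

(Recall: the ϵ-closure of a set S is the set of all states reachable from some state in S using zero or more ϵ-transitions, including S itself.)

{p0, p3, p4, p5, p7, p8, p9}

Start with {p9}.
From p9 via ϵ: add p4.
From p4 via ϵ: add p5.
From p5 via ϵ: add p7.
From p7 via ϵ: add p0.
From p0 via ϵ: add p8.
From p8 via ϵ: add p3.
No new states can be added; the closed set is {p0, p3, p4, p5, p7, p8, p9}.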